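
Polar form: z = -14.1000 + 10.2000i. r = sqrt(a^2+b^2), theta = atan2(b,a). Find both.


r = sqrt(198.81+104.04) = sqrt(302.85) = 17.4026
theta = atan2(10.2, -14.1) = 144.1179 degrees

r = 17.4026, theta = 144.1179 degrees


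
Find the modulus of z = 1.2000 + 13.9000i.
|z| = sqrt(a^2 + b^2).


|z| = sqrt(1.2^2 + 13.9^2) = sqrt(1.44 + 193.21) = sqrt(194.65) = 13.9517

|z| = 13.9517


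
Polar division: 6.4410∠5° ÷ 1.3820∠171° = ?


r = 6.4410 / 1.3820 = 4.6606
theta = 5° - 171° = -166° = 194° (mod 360)

4.6606 cis(194°)


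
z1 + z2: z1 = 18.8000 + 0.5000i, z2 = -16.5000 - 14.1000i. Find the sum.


Real: 18.8 - 16.5 = 2.3
Imag: 0.5 - 14.1 = -13.6

2.3000 - 13.6000i


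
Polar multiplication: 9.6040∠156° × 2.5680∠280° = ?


r = 9.6040 * 2.5680 = 24.6631
theta = 156° + 280° = 436° = 76° (mod 360)

24.6631 cis(76°)


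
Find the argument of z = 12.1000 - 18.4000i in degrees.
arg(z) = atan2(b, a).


Re = 12.1, Im = -18.4
arg = atan2(-18.4, 12.1) = -56.6707 degrees

arg(z) = -56.6707 degrees


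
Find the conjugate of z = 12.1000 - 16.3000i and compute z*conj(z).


z_bar = 12.1000 + 16.3000i
z*z_bar = 12.1^2 + (-16.3)^2 = 146.41 + 265.69 = 412.1

z_bar = 12.1000 + 16.3000i, z*z_bar = 412.1


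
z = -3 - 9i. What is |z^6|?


|z| = sqrt(9+81) = sqrt(90) = 9.4868
|z^6| = |z|^6 = (sqrt(90))^6 = 90^3 = 729000

|z^6| = 729000


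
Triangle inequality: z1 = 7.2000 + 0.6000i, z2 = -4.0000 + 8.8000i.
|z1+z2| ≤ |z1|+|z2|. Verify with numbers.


|z1| = sqrt(7.2^2 + 0.6^2) = sqrt(52.2) = 7.2250
|z2| = sqrt((-4)^2 + 8.8^2) = sqrt(93.44) = 9.6664
z1+z2 = 3.2000 + 9.4000i
|z1+z2| = sqrt(98.6) = 9.9298
|z1|+|z2| = 7.2250 + 9.6664 = 16.8914

|z1+z2| = 9.9298 ≤ |z1|+|z2| = 16.8914 (verified)


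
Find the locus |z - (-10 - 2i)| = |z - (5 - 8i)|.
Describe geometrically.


Equal distances means the locus is the perpendicular bisector of z1 and z2.
Midpoint = ((-10+5)/2, (-2+(-8))/2) = (-2.5000, -5.0000)

Perpendicular bisector through (-2.5000, -5.0000)


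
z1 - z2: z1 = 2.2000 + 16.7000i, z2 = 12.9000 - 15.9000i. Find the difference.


Real: 2.2 - 12.9 = -10.7
Imag: 16.7 + 15.9 = 32.6

-10.7000 + 32.6000i


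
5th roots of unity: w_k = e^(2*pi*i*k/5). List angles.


The 5th roots of unity are cis(360k/5°) for k=0..4
Angle step = 360/5 = 72°
Primitive root: cis(72°)
Primitive root = 0.3090 + 0.9511i

5 roots at angles: 0°, 72°, 144°, 216°, 288°


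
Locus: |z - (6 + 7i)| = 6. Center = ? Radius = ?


|z - z0| = r is a circle with center z0 and radius r.
Center = (6, 7), radius = 6

Circle with center (6, 7) and radius 6


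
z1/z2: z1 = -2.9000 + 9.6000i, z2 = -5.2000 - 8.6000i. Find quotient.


Conjugate of z2 = -5.2000 + 8.6000i
Numerator: (-2.9000 + 9.6000i)(-5.2000 + 8.6000i) = -67.4800 - 74.8600i
Denominator: (-5.2)^2 + (-8.6)^2 = 101
Result = (-67.4800 - 74.8600i)/101

-0.6681 - 0.7412i


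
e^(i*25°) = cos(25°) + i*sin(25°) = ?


cos(25°) = 0.9063
sin(25°) = 0.4226

e^(i*25°) = 0.9063 + 0.4226i


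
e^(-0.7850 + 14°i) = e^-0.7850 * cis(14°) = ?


e^-0.7850 = 0.4561
cos(14°) = 0.9703
sin(14°) = 0.2419
Real = 0.4561*0.9703 = 0.4426
Imag = 0.4561*0.2419 = 0.1103

0.4426 + 0.1103i


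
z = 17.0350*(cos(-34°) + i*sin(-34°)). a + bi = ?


a = 17.0350*cos(-34°) = 17.0350*0.82904 = 14.1227
b = 17.0350*sin(-34°) = 17.0350*(-0.559193) = -9.5259

14.1227 - 9.5259i


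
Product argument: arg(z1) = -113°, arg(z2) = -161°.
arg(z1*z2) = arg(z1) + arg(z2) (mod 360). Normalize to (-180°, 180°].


arg(z1*z2) = -113° - 161° = -274°
Normalized to (-180°, 180°]: 86°

86°


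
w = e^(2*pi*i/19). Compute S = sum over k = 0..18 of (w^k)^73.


The roots are w_k = w^k with w = e^(2*pi*i/19), and (w^k)^73 = (w^73)^k.
So S = 1 + u + u^2 + ... + u^(18) with u = w^73.
73 = 3*19 + 16, so 73 is not a multiple of 19: u = (w^19)^3 * w^16 = w^16 ≠ 1 (w is a primitive 19th root), while u^19 = (w^19)^73 = 1.
Geometric series: S = (1 - u^19)/(1 - u) = (1 - 1)/(1 - u) = 0

S = 0


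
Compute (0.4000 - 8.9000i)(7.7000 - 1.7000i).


Real = 0.4*7.7 - (-8.9)*(-1.7) = 3.08 - 15.13 = -12.05
Imag = 0.4*(-1.7) + 7.7*(-8.9) = -0.68 - (68.53) = -69.21

-12.0500 - 69.2100i


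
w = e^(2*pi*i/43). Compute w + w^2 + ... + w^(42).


With w = e^(2*pi*i/43), all 43 of the 43th roots of unity w^0 = 1, w, ..., w^(42) sum to 0: 1 + w + ... + w^(42) = (1 - w^43)/(1 - w) = 0 since w^43 = 1, w ≠ 1.
Removing the root 1: w + w^2 + ... + w^(42) = 0 - 1 = -1

Sum = -1


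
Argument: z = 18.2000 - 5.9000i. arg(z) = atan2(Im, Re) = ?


Re = 18.2, Im = -5.9
arg = atan2(-5.9, 18.2) = -17.9614 degrees

arg(z) = -17.9614 degrees


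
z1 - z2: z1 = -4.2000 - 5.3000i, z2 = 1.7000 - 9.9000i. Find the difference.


Real: -4.2 - 1.7 = -5.9
Imag: -5.3 + 9.9 = 4.6

-5.9000 + 4.6000i


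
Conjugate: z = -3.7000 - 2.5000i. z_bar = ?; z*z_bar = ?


z_bar = -3.7000 + 2.5000i
z*z_bar = (-3.7)^2 + (-2.5)^2 = 13.69 + 6.25 = 19.94

z_bar = -3.7000 + 2.5000i, z*z_bar = 19.94


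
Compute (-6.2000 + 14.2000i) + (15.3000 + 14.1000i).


Real: -6.2 + 15.3 = 9.1
Imag: 14.2 + 14.1 = 28.3

9.1000 + 28.3000i


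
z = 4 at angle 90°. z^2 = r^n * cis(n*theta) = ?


r^2 = 4^2 = 16
n*theta = 2*90° = 180° = 180° (mod 360)
a = 16*cos(180°) = -16.0000
b = 16*sin(180°) = 0

16 cis(180°) = -16.0000 + 0i


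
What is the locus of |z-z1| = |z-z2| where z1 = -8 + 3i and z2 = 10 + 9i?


Equal distances means the locus is the perpendicular bisector of z1 and z2.
Midpoint = ((-8+10)/2, (3+9)/2) = (1.0000, 6.0000)

Perpendicular bisector through (1.0000, 6.0000)


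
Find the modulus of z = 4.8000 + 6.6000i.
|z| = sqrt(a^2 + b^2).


|z| = sqrt(4.8^2 + 6.6^2) = sqrt(23.04 + 43.56) = sqrt(66.6) = 8.1609

|z| = 8.1609


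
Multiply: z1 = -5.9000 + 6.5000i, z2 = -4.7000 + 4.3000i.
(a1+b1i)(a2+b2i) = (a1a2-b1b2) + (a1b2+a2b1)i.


Real = -5.9*(-4.7) - 6.5*4.3 = 27.73 - 27.95 = -0.22
Imag = -5.9*4.3 - (4.7)*6.5 = -25.37 - (30.55) = -55.92

-0.2200 - 55.9200i


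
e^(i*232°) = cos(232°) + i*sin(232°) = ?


cos(232°) = -0.6157
sin(232°) = -0.7880

e^(i*232°) = -0.6157 - 0.7880i


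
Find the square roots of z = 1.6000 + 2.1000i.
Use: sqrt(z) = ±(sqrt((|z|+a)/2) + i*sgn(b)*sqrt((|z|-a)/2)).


|z| = sqrt(2.56+4.41) = 2.6401
sqrt((|z|+a)/2) = sqrt((2.6401+1.6)/2) = sqrt(2.1200) = 1.4560
sqrt((|z|-a)/2) = sqrt((2.6401-1.6)/2) = sqrt(0.5200) = 0.7211

±(1.4560 + 0.7211i) i.e. 1.4560 + 0.7211i and -1.4560 - 0.7211i


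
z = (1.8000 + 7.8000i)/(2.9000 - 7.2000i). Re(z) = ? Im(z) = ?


Multiply by conjugate: (1.8000 + 7.8000i)(2.9000 + 7.2000i) / (2.9^2 + (-7.2)^2)
Numerator real = 1.8*2.9 + 7.8*(-7.2) = -50.94
Numerator imag = 7.8*2.9 - 1.8*(-7.2) = 35.58
Denominator = 60.25
Re(z) = -50.94/60.25 = -0.8455
Im(z) = 35.58/60.25 = 0.5905

Re(z) = -0.8455, Im(z) = 0.5905


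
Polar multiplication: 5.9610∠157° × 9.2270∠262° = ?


r = 5.9610 * 9.2270 = 55.0021
theta = 157° + 262° = 419° = 59° (mod 360)

55.0021 cis(59°)


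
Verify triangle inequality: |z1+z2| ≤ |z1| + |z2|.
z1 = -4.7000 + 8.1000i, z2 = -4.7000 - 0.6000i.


|z1| = sqrt((-4.7)^2 + 8.1^2) = sqrt(87.7) = 9.3648
|z2| = sqrt((-4.7)^2 + (-0.6)^2) = sqrt(22.45) = 4.7381
z1+z2 = -9.4000 + 7.5000i
|z1+z2| = sqrt(144.61) = 12.0254
|z1|+|z2| = 9.3648 + 4.7381 = 14.1029

|z1+z2| = 12.0254 ≤ |z1|+|z2| = 14.1029 (verified)


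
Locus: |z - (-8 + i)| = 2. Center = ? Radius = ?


|z - z0| = r is a circle with center z0 and radius r.
Center = (-8, 1), radius = 2

Circle with center (-8, 1) and radius 2


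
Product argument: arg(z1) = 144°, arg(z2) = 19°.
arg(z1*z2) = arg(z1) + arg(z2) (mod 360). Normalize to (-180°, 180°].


arg(z1*z2) = 144° + 19° = 163°
Normalized to (-180°, 180°]: 163°

163°


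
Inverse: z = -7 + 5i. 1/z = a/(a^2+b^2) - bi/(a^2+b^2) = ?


|z|^2 = 49+25 = 74
1/z = (-7 - 5i)/74

1/z = -0.0946 - 0.0676i


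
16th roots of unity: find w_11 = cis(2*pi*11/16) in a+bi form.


Angle = 360*11/16 = 247.5°
a = cos(247.5°) = -0.3827
b = sin(247.5°) = -0.9239

-0.3827 - 0.9239i


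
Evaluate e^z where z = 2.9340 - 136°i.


e^2.9340 = 18.8027
cos(-136°) = -0.71934
sin(-136°) = -0.694658
Real = 18.8027*(-0.71934) = -13.5255
Imag = 18.8027*(-0.694658) = -13.0614

-13.5255 - 13.0614i


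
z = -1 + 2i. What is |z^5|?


|z| = sqrt(1+4) = sqrt(5) = 2.2361
|z^5| = |z|^5 = (sqrt(5))^5 = 5^2 * sqrt(5) = 25*sqrt(5)

|z^5| = 25*sqrt(5) ≈ 55.9017


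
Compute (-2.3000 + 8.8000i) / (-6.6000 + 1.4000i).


Conjugate of z2 = -6.6000 - 1.4000i
Numerator: (-2.3000 + 8.8000i)(-6.6000 - 1.4000i) = 27.5000 - 54.8600i
Denominator: (-6.6)^2 + 1.4^2 = 45.52
Result = (27.5000 - 54.8600i)/45.52

0.6041 - 1.2052i


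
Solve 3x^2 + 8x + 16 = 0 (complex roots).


disc = 8^2 - 4*3*16 = 64 - 192 = -128
sqrt(|disc|) = sqrt(128) = 11.3137
Real part = -8/(2*3) = -1.3333
Imag part = 11.3137/(2*3) = 1.8856

-1.3333 ± 1.8856i


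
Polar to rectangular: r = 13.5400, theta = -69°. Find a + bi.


a = 13.5400*cos(-69°) = 13.5400*0.35837 = 4.8523
b = 13.5400*sin(-69°) = 13.5400*(-0.93358) = -12.6407

4.8523 - 12.6407i


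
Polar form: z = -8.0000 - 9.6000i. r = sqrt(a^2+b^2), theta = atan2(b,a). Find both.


r = sqrt(64+92.16) = sqrt(156.16) = 12.4964
theta = atan2(-9.6, -8) = -129.8056 degrees

r = 12.4964, theta = -129.8056 degrees


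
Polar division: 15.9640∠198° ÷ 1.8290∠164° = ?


r = 15.9640 / 1.8290 = 8.7283
theta = 198° - 164° = 34° = 34° (mod 360)

8.7283 cis(34°)


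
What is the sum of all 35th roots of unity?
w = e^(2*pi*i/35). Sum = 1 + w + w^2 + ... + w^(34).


The sum of all 35th roots of unity is 0.
Geometric series: (1 - w^35)/(1 - w) = (1-1)/(1-w) = 0 since w^35 = 1, w ≠ 1.
Alternatively: coefficient of z^34 in z^35 - 1 is 0.

0


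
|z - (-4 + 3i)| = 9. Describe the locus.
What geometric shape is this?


|z - z0| = r is a circle with center z0 and radius r.
Center = (-4, 3), radius = 9

Circle with center (-4, 3) and radius 9


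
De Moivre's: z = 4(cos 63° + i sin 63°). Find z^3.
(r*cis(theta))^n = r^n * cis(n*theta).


r^3 = 4^3 = 64
n*theta = 3*63° = 189° = 189° (mod 360)
a = 64*cos(189°) = -63.2121
b = 64*sin(189°) = -10.0118

64 cis(189°) = -63.2121 - 10.0118i


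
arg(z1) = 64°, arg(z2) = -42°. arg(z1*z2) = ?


arg(z1*z2) = 64° - 42° = 22°
Normalized to (-180°, 180°]: 22°

22°


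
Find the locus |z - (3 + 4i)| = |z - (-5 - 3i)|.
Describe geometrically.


Equal distances means the locus is the perpendicular bisector of z1 and z2.
Midpoint = ((3+(-5))/2, (4+(-3))/2) = (-1.0000, 0.5000)

Perpendicular bisector through (-1.0000, 0.5000)


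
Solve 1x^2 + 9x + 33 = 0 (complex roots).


disc = 9^2 - 4*1*33 = 81 - 132 = -51
sqrt(|disc|) = sqrt(51) = 7.1414
Real part = -9/(2*1) = -4.5000
Imag part = 7.1414/(2*1) = 3.5707

-4.5000 ± 3.5707i


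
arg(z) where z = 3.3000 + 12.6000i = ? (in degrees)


Re = 3.3, Im = 12.6
arg = atan2(12.6, 3.3) = 75.3236 degrees

arg(z) = 75.3236 degrees


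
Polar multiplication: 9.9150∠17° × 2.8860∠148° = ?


r = 9.9150 * 2.8860 = 28.6147
theta = 17° + 148° = 165° = 165° (mod 360)

28.6147 cis(165°)


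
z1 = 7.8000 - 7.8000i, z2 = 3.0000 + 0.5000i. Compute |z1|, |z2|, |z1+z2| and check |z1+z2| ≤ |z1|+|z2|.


|z1| = sqrt(7.8^2 + (-7.8)^2) = sqrt(121.68) = 11.0309
|z2| = sqrt(3^2 + 0.5^2) = sqrt(9.25) = 3.0414
z1+z2 = 10.8000 - 7.3000i
|z1+z2| = sqrt(169.93) = 13.0357
|z1|+|z2| = 11.0309 + 3.0414 = 14.0723

|z1+z2| = 13.0357 ≤ |z1|+|z2| = 14.0723 (verified)


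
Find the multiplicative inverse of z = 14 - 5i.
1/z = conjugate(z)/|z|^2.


|z|^2 = 196+25 = 221
1/z = (14 + 5i)/221

1/z = 0.0633 + 0.0226i


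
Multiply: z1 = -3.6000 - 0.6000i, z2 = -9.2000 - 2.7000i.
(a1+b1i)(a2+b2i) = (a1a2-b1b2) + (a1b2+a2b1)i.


Real = -3.6*(-9.2) - (-0.6)*(-2.7) = 33.12 - 1.62 = 31.5
Imag = -3.6*(-2.7) - (9.2)*(-0.6) = 9.72 + 5.52 = 15.24

31.5000 + 15.2400i


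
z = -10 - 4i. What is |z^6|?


|z| = sqrt(100+16) = sqrt(116) = 10.7703
|z^6| = |z|^6 = (sqrt(116))^6 = 116^3 = 1560896

|z^6| = 1560896


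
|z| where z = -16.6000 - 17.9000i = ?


|z| = sqrt((-16.6)^2 + (-17.9)^2) = sqrt(275.56 + 320.41) = sqrt(595.97) = 24.4125

|z| = 24.4125


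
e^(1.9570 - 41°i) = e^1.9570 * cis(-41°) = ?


e^1.9570 = 7.07806
cos(-41°) = 0.75471
sin(-41°) = -0.65606
Real = 7.07806*0.75471 = 5.3419
Imag = 7.07806*(-0.65606) = -4.6436

5.3419 - 4.6436i


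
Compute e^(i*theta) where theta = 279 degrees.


cos(279°) = 0.1564
sin(279°) = -0.9877

e^(i*279°) = 0.1564 - 0.9877i


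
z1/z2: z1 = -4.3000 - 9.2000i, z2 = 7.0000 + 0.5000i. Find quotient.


Conjugate of z2 = 7.0000 - 0.5000i
Numerator: (-4.3000 - 9.2000i)(7.0000 - 0.5000i) = -34.7000 - 62.2500i
Denominator: 7^2 + 0.5^2 = 49.25
Result = (-34.7000 - 62.2500i)/49.25

-0.7046 - 1.2640i


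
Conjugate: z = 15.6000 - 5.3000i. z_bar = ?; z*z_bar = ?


z_bar = 15.6000 + 5.3000i
z*z_bar = 15.6^2 + (-5.3)^2 = 243.36 + 28.09 = 271.45

z_bar = 15.6000 + 5.3000i, z*z_bar = 271.45


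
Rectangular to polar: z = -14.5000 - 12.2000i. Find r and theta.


r = sqrt(210.25+148.84) = sqrt(359.09) = 18.9497
theta = atan2(-12.2, -14.5) = -139.9234 degrees

r = 18.9497, theta = -139.9234 degrees


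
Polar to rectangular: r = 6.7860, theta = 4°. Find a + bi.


a = 6.7860*cos(4°) = 6.7860*0.997564 = 6.7695
b = 6.7860*sin(4°) = 6.7860*0.06976 = 0.4734

6.7695 + 0.4734i


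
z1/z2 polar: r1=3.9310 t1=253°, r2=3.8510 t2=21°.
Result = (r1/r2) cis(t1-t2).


r = 3.9310 / 3.8510 = 1.0208
theta = 253° - 21° = 232° = 232° (mod 360)

1.0208 cis(232°)


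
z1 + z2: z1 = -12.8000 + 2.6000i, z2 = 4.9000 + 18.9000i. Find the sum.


Real: -12.8 + 4.9 = -7.9
Imag: 2.6 + 18.9 = 21.5

-7.9000 + 21.5000i


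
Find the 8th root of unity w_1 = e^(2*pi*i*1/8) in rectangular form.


Angle = 360*1/8 = 45°
a = cos(45°) = 0.7071
b = sin(45°) = 0.7071

0.7071 + 0.7071i


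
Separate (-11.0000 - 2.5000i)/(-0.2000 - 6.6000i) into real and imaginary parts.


Multiply by conjugate: (-11.0000 - 2.5000i)(-0.2000 + 6.6000i) / ((-0.2)^2 + (-6.6)^2)
Numerator real = -11*(-0.2) - (2.5)*(-6.6) = 18.7
Numerator imag = -2.5*(-0.2) - (-11)*(-6.6) = -72.1
Denominator = 43.6
Re(z) = 18.7/43.6 = 0.4289
Im(z) = -72.1/43.6 = -1.6537

Re(z) = 0.4289, Im(z) = -1.6537


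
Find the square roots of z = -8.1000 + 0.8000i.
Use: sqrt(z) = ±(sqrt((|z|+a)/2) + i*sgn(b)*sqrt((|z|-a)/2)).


|z| = sqrt(65.61+0.64) = 8.1394
sqrt((|z|+a)/2) = sqrt((8.1394+(-8.1))/2) = sqrt(0.0197) = 0.1404
sqrt((|z|-a)/2) = sqrt((8.1394-(-8.1))/2) = sqrt(8.1197) = 2.8495

±(0.1404 + 2.8495i) i.e. 0.1404 + 2.8495i and -0.1404 - 2.8495i


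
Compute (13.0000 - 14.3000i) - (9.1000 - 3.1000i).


Real: 13 - 9.1 = 3.9
Imag: -14.3 + 3.1 = -11.2

3.9000 - 11.2000i


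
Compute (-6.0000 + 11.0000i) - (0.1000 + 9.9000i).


Real: -6 - 0.1 = -6.1
Imag: 11 - 9.9 = 1.1

-6.1000 + 1.1000i


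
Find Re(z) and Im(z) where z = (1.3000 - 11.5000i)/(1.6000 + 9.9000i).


Multiply by conjugate: (1.3000 - 11.5000i)(1.6000 - 9.9000i) / (1.6^2 + 9.9^2)
Numerator real = 1.3*1.6 - (11.5)*9.9 = -111.77
Numerator imag = -11.5*1.6 - 1.3*9.9 = -31.27
Denominator = 100.57
Re(z) = -111.77/100.57 = -1.1114
Im(z) = -31.27/100.57 = -0.3109

Re(z) = -1.1114, Im(z) = -0.3109


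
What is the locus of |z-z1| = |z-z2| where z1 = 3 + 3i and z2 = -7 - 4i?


Equal distances means the locus is the perpendicular bisector of z1 and z2.
Midpoint = ((3+(-7))/2, (3+(-4))/2) = (-2.0000, -0.5000)

Perpendicular bisector through (-2.0000, -0.5000)


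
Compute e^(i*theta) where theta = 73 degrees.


cos(73°) = 0.2924
sin(73°) = 0.9563

e^(i*73°) = 0.2924 + 0.9563i


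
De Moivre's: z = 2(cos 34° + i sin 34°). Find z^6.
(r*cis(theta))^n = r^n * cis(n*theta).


r^6 = 2^6 = 64
n*theta = 6*34° = 204° = 204° (mod 360)
a = 64*cos(204°) = -58.4669
b = 64*sin(204°) = -26.0311

64 cis(204°) = -58.4669 - 26.0311i


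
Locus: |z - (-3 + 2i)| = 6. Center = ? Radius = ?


|z - z0| = r is a circle with center z0 and radius r.
Center = (-3, 2), radius = 6

Circle with center (-3, 2) and radius 6


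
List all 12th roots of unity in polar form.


The 12th roots of unity are cis(360k/12°) for k=0..11
Angle step = 360/12 = 30°
Primitive root: cis(30°)
Primitive root = 0.8660 + 0.5000i

12 roots at angles: 0°, 30°, 60°, 90°, 120°, 150°, 180°, 210°, 240°, 270°, 300°, 330°


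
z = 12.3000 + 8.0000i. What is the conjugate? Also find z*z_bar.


z_bar = 12.3000 - 8.0000i
z*z_bar = 12.3^2 + 8^2 = 151.29 + 64 = 215.29

z_bar = 12.3000 - 8.0000i, z*z_bar = 215.29


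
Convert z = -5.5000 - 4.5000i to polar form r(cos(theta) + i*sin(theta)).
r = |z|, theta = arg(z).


r = sqrt(30.25+20.25) = sqrt(50.5) = 7.1063
theta = atan2(-4.5, -5.5) = -140.7106 degrees

r = 7.1063, theta = -140.7106 degrees


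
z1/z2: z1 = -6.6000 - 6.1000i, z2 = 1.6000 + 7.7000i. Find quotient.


Conjugate of z2 = 1.6000 - 7.7000i
Numerator: (-6.6000 - 6.1000i)(1.6000 - 7.7000i) = -57.5300 + 41.0600i
Denominator: 1.6^2 + 7.7^2 = 61.85
Result = (-57.5300 + 41.0600i)/61.85

-0.9302 + 0.6639i


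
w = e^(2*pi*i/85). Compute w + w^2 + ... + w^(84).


With w = e^(2*pi*i/85), all 85 of the 85th roots of unity w^0 = 1, w, ..., w^(84) sum to 0: 1 + w + ... + w^(84) = (1 - w^85)/(1 - w) = 0 since w^85 = 1, w ≠ 1.
Removing the root 1: w + w^2 + ... + w^(84) = 0 - 1 = -1

Sum = -1


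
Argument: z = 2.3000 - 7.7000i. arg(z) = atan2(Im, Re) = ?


Re = 2.3, Im = -7.7
arg = atan2(-7.7, 2.3) = -73.3690 degrees

arg(z) = -73.3690 degrees


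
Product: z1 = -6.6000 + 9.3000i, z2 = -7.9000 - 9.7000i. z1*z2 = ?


Real = -6.6*(-7.9) - 9.3*(-9.7) = 52.14 - (-90.21) = 142.35
Imag = -6.6*(-9.7) - (7.9)*9.3 = 64.02 - (73.47) = -9.45

142.3500 - 9.4500i


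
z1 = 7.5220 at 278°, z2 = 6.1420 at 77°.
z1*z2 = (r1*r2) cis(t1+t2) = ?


r = 7.5220 * 6.1420 = 46.2001
theta = 278° + 77° = 355° = 355° (mod 360)

46.2001 cis(355°)


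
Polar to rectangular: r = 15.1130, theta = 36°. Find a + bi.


a = 15.1130*cos(36°) = 15.1130*0.80902 = 12.2267
b = 15.1130*sin(36°) = 15.1130*0.587785 = 8.8832

12.2267 + 8.8832i


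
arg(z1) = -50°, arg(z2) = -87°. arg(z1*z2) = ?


arg(z1*z2) = -50° - 87° = -137°
Normalized to (-180°, 180°]: -137°

-137°


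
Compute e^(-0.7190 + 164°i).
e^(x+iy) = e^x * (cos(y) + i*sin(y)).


e^-0.7190 = 0.48724
cos(164°) = -0.9613
sin(164°) = 0.2756
Real = 0.48724*(-0.9613) = -0.4684
Imag = 0.48724*0.2756 = 0.1343

-0.4684 + 0.1343i


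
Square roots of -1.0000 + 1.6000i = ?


|z| = sqrt(1+2.56) = 1.8868
sqrt((|z|+a)/2) = sqrt((1.8868+(-1))/2) = sqrt(0.4434) = 0.6659
sqrt((|z|-a)/2) = sqrt((1.8868-(-1))/2) = sqrt(1.4434) = 1.2014

±(0.6659 + 1.2014i) i.e. 0.6659 + 1.2014i and -0.6659 - 1.2014i


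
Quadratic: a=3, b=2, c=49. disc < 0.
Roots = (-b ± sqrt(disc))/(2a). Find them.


disc = 2^2 - 4*3*49 = 4 - 588 = -584
sqrt(|disc|) = sqrt(584) = 24.1661
Real part = -2/(2*3) = -0.3333
Imag part = 24.1661/(2*3) = 4.0277

-0.3333 ± 4.0277i


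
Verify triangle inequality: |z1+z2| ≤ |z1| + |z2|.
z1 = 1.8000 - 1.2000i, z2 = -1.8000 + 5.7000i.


|z1| = sqrt(1.8^2 + (-1.2)^2) = sqrt(4.68) = 2.1633
|z2| = sqrt((-1.8)^2 + 5.7^2) = sqrt(35.73) = 5.9775
z1+z2 = 4.5000i
|z1+z2| = sqrt(20.25) = 4.5000
|z1|+|z2| = 2.1633 + 5.9775 = 8.1408

|z1+z2| = 4.5000 ≤ |z1|+|z2| = 8.1408 (verified)


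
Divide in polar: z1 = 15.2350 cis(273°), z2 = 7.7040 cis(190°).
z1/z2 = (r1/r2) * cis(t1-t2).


r = 15.2350 / 7.7040 = 1.9775
theta = 273° - 190° = 83° = 83° (mod 360)

1.9775 cis(83°)


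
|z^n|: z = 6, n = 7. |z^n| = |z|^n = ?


|z| = sqrt(36+0) = sqrt(36) = 6
|z^7| = |z|^7 = 6^7 = 279936

|z^7| = 279936


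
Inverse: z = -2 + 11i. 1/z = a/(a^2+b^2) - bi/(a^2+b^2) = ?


|z|^2 = 4+121 = 125
1/z = (-2 - 11i)/125

1/z = -0.0160 - 0.0880i


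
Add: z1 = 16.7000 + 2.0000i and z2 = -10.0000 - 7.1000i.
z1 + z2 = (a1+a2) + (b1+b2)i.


Real: 16.7 - 10 = 6.7
Imag: 2 - 7.1 = -5.1

6.7000 - 5.1000i


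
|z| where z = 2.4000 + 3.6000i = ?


|z| = sqrt(2.4^2 + 3.6^2) = sqrt(5.76 + 12.96) = sqrt(18.72) = 4.3267

|z| = 4.3267


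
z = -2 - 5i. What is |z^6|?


|z| = sqrt(4+25) = sqrt(29) = 5.3852
|z^6| = |z|^6 = (sqrt(29))^6 = 29^3 = 24389

|z^6| = 24389


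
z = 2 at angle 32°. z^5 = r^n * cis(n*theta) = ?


r^5 = 2^5 = 32
n*theta = 5*32° = 160° = 160° (mod 360)
a = 32*cos(160°) = -30.0702
b = 32*sin(160°) = 10.9446

32 cis(160°) = -30.0702 + 10.9446i


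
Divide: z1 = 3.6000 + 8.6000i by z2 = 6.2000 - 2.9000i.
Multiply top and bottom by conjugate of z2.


Conjugate of z2 = 6.2000 + 2.9000i
Numerator: (3.6000 + 8.6000i)(6.2000 + 2.9000i) = -2.6200 + 63.7600i
Denominator: 6.2^2 + (-2.9)^2 = 46.85
Result = (-2.6200 + 63.7600i)/46.85

-0.0559 + 1.3609i


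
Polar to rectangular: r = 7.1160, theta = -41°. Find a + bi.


a = 7.1160*cos(-41°) = 7.1160*0.75471 = 5.3705
b = 7.1160*sin(-41°) = 7.1160*(-0.65606) = -4.6685

5.3705 - 4.6685i


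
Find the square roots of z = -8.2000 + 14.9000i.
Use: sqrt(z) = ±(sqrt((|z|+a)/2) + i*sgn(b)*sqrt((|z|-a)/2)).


|z| = sqrt(67.24+222.01) = 17.0074
sqrt((|z|+a)/2) = sqrt((17.0074+(-8.2))/2) = sqrt(4.4037) = 2.0985
sqrt((|z|-a)/2) = sqrt((17.0074-(-8.2))/2) = sqrt(12.6037) = 3.5502

±(2.0985 + 3.5502i) i.e. 2.0985 + 3.5502i and -2.0985 - 3.5502i


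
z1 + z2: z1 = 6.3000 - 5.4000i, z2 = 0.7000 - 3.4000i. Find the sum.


Real: 6.3 + 0.7 = 7
Imag: -5.4 - 3.4 = -8.8

7.0000 - 8.8000i


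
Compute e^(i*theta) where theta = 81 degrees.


cos(81°) = 0.1564
sin(81°) = 0.9877

e^(i*81°) = 0.1564 + 0.9877i


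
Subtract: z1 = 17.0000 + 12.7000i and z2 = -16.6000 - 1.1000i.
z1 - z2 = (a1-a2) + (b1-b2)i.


Real: 17 + 16.6 = 33.6
Imag: 12.7 + 1.1 = 13.8

33.6000 + 13.8000i


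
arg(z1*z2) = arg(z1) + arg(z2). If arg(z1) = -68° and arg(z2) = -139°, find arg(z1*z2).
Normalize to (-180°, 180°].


arg(z1*z2) = -68° - 139° = -207°
Normalized to (-180°, 180°]: 153°

153°


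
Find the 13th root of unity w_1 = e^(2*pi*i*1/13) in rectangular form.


Angle = 360*1/13 = 27.6923°
a = cos(27.6923°) = 0.8855
b = sin(27.6923°) = 0.4647

0.8855 + 0.4647i


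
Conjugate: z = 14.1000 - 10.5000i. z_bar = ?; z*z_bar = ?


z_bar = 14.1000 + 10.5000i
z*z_bar = 14.1^2 + (-10.5)^2 = 198.81 + 110.25 = 309.06

z_bar = 14.1000 + 10.5000i, z*z_bar = 309.06


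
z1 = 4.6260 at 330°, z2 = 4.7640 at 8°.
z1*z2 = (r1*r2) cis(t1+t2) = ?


r = 4.6260 * 4.7640 = 22.0383
theta = 330° + 8° = 338° = 338° (mod 360)

22.0383 cis(338°)


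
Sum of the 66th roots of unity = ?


The sum of all 66th roots of unity is 0.
Geometric series: (1 - w^66)/(1 - w) = (1-1)/(1-w) = 0 since w^66 = 1, w ≠ 1.
Alternatively: coefficient of z^65 in z^66 - 1 is 0.

0


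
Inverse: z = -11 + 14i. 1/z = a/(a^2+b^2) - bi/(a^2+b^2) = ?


|z|^2 = 121+196 = 317
1/z = (-11 - 14i)/317

1/z = -0.0347 - 0.0442i


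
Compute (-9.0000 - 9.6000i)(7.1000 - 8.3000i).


Real = -9*7.1 - (-9.6)*(-8.3) = -63.9 - 79.68 = -143.58
Imag = -9*(-8.3) + 7.1*(-9.6) = 74.7 - (68.16) = 6.54

-143.5800 + 6.5400i


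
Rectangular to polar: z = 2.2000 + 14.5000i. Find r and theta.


r = sqrt(4.84+210.25) = sqrt(215.09) = 14.6659
theta = atan2(14.5, 2.2) = 81.3726 degrees

r = 14.6659, theta = 81.3726 degrees


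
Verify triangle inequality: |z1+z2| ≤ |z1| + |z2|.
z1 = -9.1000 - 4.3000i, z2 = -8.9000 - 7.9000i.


|z1| = sqrt((-9.1)^2 + (-4.3)^2) = sqrt(101.3) = 10.0648
|z2| = sqrt((-8.9)^2 + (-7.9)^2) = sqrt(141.62) = 11.9004
z1+z2 = -18.0000 - 12.2000i
|z1+z2| = sqrt(472.84) = 21.7449
|z1|+|z2| = 10.0648 + 11.9004 = 21.9652

|z1+z2| = 21.7449 ≤ |z1|+|z2| = 21.9652 (verified)


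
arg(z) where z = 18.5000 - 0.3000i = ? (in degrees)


Re = 18.5, Im = -0.3
arg = atan2(-0.3, 18.5) = -0.9290 degrees

arg(z) = -0.9290 degrees


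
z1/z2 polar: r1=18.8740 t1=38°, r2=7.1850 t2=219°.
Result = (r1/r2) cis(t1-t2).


r = 18.8740 / 7.1850 = 2.6269
theta = 38° - 219° = -181° = 179° (mod 360)

2.6269 cis(179°)


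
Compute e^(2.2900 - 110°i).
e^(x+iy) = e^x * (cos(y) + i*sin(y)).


e^2.2900 = 9.8749
cos(-110°) = -0.34202
sin(-110°) = -0.9397
Real = 9.8749*(-0.34202) = -3.3774
Imag = 9.8749*(-0.9397) = -9.2794

-3.3774 - 9.2794i


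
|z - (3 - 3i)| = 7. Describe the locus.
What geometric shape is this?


|z - z0| = r is a circle with center z0 and radius r.
Center = (3, -3), radius = 7

Circle with center (3, -3) and radius 7


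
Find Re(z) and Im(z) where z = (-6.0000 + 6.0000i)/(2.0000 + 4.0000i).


Multiply by conjugate: (-6.0000 + 6.0000i)(2.0000 - 4.0000i) / (2^2 + 4^2)
Numerator real = -6*2 + 6*4 = 12
Numerator imag = 6*2 - (-6)*4 = 36
Denominator = 20
Re(z) = 12/20 = 0.6000
Im(z) = 36/20 = 1.8000

Re(z) = 0.6000, Im(z) = 1.8000


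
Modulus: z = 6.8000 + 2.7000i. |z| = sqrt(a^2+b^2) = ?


|z| = sqrt(6.8^2 + 2.7^2) = sqrt(46.24 + 7.29) = sqrt(53.53) = 7.3164

|z| = 7.3164


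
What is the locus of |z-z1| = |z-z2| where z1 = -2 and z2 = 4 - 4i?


Equal distances means the locus is the perpendicular bisector of z1 and z2.
Midpoint = ((-2+4)/2, (0+(-4))/2) = (1.0000, -2.0000)

Perpendicular bisector through (1.0000, -2.0000)


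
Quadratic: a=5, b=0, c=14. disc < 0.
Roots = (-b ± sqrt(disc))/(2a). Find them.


disc = 0^2 - 4*5*14 = 0 - 280 = -280
sqrt(|disc|) = sqrt(280) = 16.7332
Real part = 0/(2*5) = 0
Imag part = 16.7332/(2*5) = 1.6733

0 ± 1.6733i


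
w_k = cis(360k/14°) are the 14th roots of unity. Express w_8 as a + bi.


Angle = 360*8/14 = 205.7143°
a = cos(205.7143°) = -0.9010
b = sin(205.7143°) = -0.4339

-0.9010 - 0.4339i


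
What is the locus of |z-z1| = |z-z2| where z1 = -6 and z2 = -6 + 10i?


Equal distances means the locus is the perpendicular bisector of z1 and z2.
Midpoint = ((-6+(-6))/2, (0+10)/2) = (-6.0000, 5.0000)

Perpendicular bisector through (-6.0000, 5.0000)


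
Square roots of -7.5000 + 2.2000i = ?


|z| = sqrt(56.25+4.84) = 7.8160
sqrt((|z|+a)/2) = sqrt((7.8160+(-7.5))/2) = sqrt(0.1580) = 0.3975
sqrt((|z|-a)/2) = sqrt((7.8160-(-7.5))/2) = sqrt(7.6580) = 2.7673

±(0.3975 + 2.7673i) i.e. 0.3975 + 2.7673i and -0.3975 - 2.7673i


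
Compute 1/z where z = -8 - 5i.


|z|^2 = 64+25 = 89
1/z = (-8 + 5i)/89

1/z = -0.0899 + 0.0562i


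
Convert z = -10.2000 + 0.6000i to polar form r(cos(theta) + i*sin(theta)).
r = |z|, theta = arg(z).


r = sqrt(104.04+0.36) = sqrt(104.4) = 10.2176
theta = atan2(0.6, -10.2) = 176.6335 degrees

r = 10.2176, theta = 176.6335 degrees


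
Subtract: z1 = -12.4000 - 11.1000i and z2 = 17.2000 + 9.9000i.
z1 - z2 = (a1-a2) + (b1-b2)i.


Real: -12.4 - 17.2 = -29.6
Imag: -11.1 - 9.9 = -21

-29.6000 - 21.0000i


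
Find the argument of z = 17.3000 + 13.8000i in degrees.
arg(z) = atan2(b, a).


Re = 17.3, Im = 13.8
arg = atan2(13.8, 17.3) = 38.5789 degrees

arg(z) = 38.5789 degrees


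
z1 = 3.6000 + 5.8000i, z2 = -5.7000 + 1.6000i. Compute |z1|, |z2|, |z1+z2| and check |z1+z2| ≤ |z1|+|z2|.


|z1| = sqrt(3.6^2 + 5.8^2) = sqrt(46.6) = 6.8264
|z2| = sqrt((-5.7)^2 + 1.6^2) = sqrt(35.05) = 5.9203
z1+z2 = -2.1000 + 7.4000i
|z1+z2| = sqrt(59.17) = 7.6922
|z1|+|z2| = 6.8264 + 5.9203 = 12.7467

|z1+z2| = 7.6922 ≤ |z1|+|z2| = 12.7467 (verified)


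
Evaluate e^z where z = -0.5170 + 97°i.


e^-0.5170 = 0.5963
cos(97°) = -0.1219
sin(97°) = 0.99255
Real = 0.5963*(-0.1219) = -0.0727
Imag = 0.5963*0.99255 = 0.5919

-0.0727 + 0.5919i


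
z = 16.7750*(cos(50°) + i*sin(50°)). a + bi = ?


a = 16.7750*cos(50°) = 16.7750*0.64279 = 10.7828
b = 16.7750*sin(50°) = 16.7750*0.766044 = 12.8504

10.7828 + 12.8504i


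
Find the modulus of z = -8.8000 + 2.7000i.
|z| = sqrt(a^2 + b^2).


|z| = sqrt((-8.8)^2 + 2.7^2) = sqrt(77.44 + 7.29) = sqrt(84.73) = 9.2049

|z| = 9.2049


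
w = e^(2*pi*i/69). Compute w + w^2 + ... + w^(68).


With w = e^(2*pi*i/69), all 69 of the 69th roots of unity w^0 = 1, w, ..., w^(68) sum to 0: 1 + w + ... + w^(68) = (1 - w^69)/(1 - w) = 0 since w^69 = 1, w ≠ 1.
Removing the root 1: w + w^2 + ... + w^(68) = 0 - 1 = -1

Sum = -1


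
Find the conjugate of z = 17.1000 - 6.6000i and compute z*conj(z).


z_bar = 17.1000 + 6.6000i
z*z_bar = 17.1^2 + (-6.6)^2 = 292.41 + 43.56 = 335.97

z_bar = 17.1000 + 6.6000i, z*z_bar = 335.97


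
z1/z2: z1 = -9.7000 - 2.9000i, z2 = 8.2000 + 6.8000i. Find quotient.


Conjugate of z2 = 8.2000 - 6.8000i
Numerator: (-9.7000 - 2.9000i)(8.2000 - 6.8000i) = -99.2600 + 42.1800i
Denominator: 8.2^2 + 6.8^2 = 113.48
Result = (-99.2600 + 42.1800i)/113.48

-0.8747 + 0.3717i


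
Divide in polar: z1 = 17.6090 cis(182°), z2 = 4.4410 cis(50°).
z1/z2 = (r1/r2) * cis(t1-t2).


r = 17.6090 / 4.4410 = 3.9651
theta = 182° - 50° = 132° = 132° (mod 360)

3.9651 cis(132°)


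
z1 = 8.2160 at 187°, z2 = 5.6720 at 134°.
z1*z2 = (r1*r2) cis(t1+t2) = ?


r = 8.2160 * 5.6720 = 46.6012
theta = 187° + 134° = 321° = 321° (mod 360)

46.6012 cis(321°)


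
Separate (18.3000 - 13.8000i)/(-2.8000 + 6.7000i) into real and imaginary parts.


Multiply by conjugate: (18.3000 - 13.8000i)(-2.8000 - 6.7000i) / ((-2.8)^2 + 6.7^2)
Numerator real = 18.3*(-2.8) - (13.8)*6.7 = -143.7
Numerator imag = -13.8*(-2.8) - 18.3*6.7 = -83.97
Denominator = 52.73
Re(z) = -143.7/52.73 = -2.7252
Im(z) = -83.97/52.73 = -1.5925

Re(z) = -2.7252, Im(z) = -1.5925


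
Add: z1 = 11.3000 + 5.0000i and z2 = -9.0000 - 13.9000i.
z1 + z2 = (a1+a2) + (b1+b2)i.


Real: 11.3 - 9 = 2.3
Imag: 5 - 13.9 = -8.9

2.3000 - 8.9000i


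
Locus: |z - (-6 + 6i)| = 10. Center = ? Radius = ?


|z - z0| = r is a circle with center z0 and radius r.
Center = (-6, 6), radius = 10

Circle with center (-6, 6) and radius 10


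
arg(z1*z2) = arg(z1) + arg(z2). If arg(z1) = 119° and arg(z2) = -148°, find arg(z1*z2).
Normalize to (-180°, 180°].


arg(z1*z2) = 119° - 148° = -29°
Normalized to (-180°, 180°]: -29°

-29°


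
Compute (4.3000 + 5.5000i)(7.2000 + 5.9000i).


Real = 4.3*7.2 - 5.5*5.9 = 30.96 - 32.45 = -1.49
Imag = 4.3*5.9 + 7.2*5.5 = 25.37 + 39.6 = 64.97

-1.4900 + 64.9700i


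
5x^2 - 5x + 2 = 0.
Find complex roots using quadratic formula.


disc = (-5)^2 - 4*5*2 = 25 - 40 = -15
sqrt(|disc|) = sqrt(15) = 3.8730
Real part = 5/(2*5) = 0.5000
Imag part = 3.8730/(2*5) = 0.3873

0.5000 ± 0.3873i


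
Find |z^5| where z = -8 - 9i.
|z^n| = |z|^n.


|z| = sqrt(64+81) = sqrt(145) = 12.0416
|z^5| = |z|^5 = (sqrt(145))^5 = 145^2 * sqrt(145) = 21025*sqrt(145)

|z^5| = 21025*sqrt(145) ≈ 253174.5260


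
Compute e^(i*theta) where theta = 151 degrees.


cos(151°) = -0.8746
sin(151°) = 0.4848

e^(i*151°) = -0.8746 + 0.4848i


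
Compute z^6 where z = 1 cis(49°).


r^6 = 1^6 = 1
n*theta = 6*49° = 294° = 294° (mod 360)
a = 1*cos(294°) = 0.4067
b = 1*sin(294°) = -0.9135

1 cis(294°) = 0.4067 - 0.9135i


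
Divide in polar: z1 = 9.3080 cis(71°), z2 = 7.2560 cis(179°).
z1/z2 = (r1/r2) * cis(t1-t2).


r = 9.3080 / 7.2560 = 1.2828
theta = 71° - 179° = -108° = 252° (mod 360)

1.2828 cis(252°)


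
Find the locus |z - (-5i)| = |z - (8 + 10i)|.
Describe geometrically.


Equal distances means the locus is the perpendicular bisector of z1 and z2.
Midpoint = ((0+8)/2, (-5+10)/2) = (4.0000, 2.5000)

Perpendicular bisector through (4.0000, 2.5000)


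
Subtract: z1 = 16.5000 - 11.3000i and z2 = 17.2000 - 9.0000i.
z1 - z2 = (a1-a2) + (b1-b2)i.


Real: 16.5 - 17.2 = -0.7
Imag: -11.3 + 9 = -2.3

-0.7000 - 2.3000i


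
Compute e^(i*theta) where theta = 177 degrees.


cos(177°) = -0.9986
sin(177°) = 0.0523

e^(i*177°) = -0.9986 + 0.0523i


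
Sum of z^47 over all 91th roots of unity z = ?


The roots are w_k = w^k with w = e^(2*pi*i/91), and (w^k)^47 = (w^47)^k.
So S = 1 + u + u^2 + ... + u^(90) with u = w^47.
47 = 0*91 + 47, so 47 is not a multiple of 91: u = w^47 ≠ 1 (w is a primitive 91th root), while u^91 = (w^91)^47 = 1.
Geometric series: S = (1 - u^91)/(1 - u) = (1 - 1)/(1 - u) = 0

S = 0


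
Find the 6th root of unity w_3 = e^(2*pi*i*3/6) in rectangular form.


Angle = 360*3/6 = 180°
a = cos(180°) = -1.0000
b = sin(180°) = 0

-1.0000 + 0i


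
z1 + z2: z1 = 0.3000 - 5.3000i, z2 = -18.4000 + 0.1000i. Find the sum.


Real: 0.3 - 18.4 = -18.1
Imag: -5.3 + 0.1 = -5.2

-18.1000 - 5.2000i


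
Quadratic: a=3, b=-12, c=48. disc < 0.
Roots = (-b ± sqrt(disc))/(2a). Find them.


disc = (-12)^2 - 4*3*48 = 144 - 576 = -432
sqrt(|disc|) = sqrt(432) = 20.7846
Real part = 12/(2*3) = 2.0000
Imag part = 20.7846/(2*3) = 3.4641

2.0000 ± 3.4641i


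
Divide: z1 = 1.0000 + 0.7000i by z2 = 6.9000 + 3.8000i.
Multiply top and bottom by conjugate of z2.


Conjugate of z2 = 6.9000 - 3.8000i
Numerator: (1.0000 + 0.7000i)(6.9000 - 3.8000i) = 9.5600 + 1.0300i
Denominator: 6.9^2 + 3.8^2 = 62.05
Result = (9.5600 + 1.0300i)/62.05

0.1541 + 0.0166i


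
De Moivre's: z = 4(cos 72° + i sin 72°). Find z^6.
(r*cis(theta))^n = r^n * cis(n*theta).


r^6 = 4^6 = 4096
n*theta = 6*72° = 432° = 72° (mod 360)
a = 4096*cos(72°) = 1265.7336
b = 4096*sin(72°) = 3895.5275

4096 cis(72°) = 1265.7336 + 3895.5275i


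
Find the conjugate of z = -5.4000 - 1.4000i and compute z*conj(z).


z_bar = -5.4000 + 1.4000i
z*z_bar = (-5.4)^2 + (-1.4)^2 = 29.16 + 1.96 = 31.12

z_bar = -5.4000 + 1.4000i, z*z_bar = 31.12


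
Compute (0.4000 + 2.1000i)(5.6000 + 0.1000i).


Real = 0.4*5.6 - 2.1*0.1 = 2.24 - 0.21 = 2.03
Imag = 0.4*0.1 + 5.6*2.1 = 0.04 + 11.76 = 11.8

2.0300 + 11.8000i


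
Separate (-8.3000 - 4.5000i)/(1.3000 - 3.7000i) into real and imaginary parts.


Multiply by conjugate: (-8.3000 - 4.5000i)(1.3000 + 3.7000i) / (1.3^2 + (-3.7)^2)
Numerator real = -8.3*1.3 - (4.5)*(-3.7) = 5.86
Numerator imag = -4.5*1.3 - (-8.3)*(-3.7) = -36.56
Denominator = 15.38
Re(z) = 5.86/15.38 = 0.3810
Im(z) = -36.56/15.38 = -2.3771

Re(z) = 0.3810, Im(z) = -2.3771


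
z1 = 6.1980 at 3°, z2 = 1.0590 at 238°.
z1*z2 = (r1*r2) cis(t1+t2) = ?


r = 6.1980 * 1.0590 = 6.5637
theta = 3° + 238° = 241° = 241° (mod 360)

6.5637 cis(241°)


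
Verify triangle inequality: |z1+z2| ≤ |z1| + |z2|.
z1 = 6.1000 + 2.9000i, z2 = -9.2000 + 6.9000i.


|z1| = sqrt(6.1^2 + 2.9^2) = sqrt(45.62) = 6.7543
|z2| = sqrt((-9.2)^2 + 6.9^2) = sqrt(132.25) = 11.5000
z1+z2 = -3.1000 + 9.8000i
|z1+z2| = sqrt(105.65) = 10.2786
|z1|+|z2| = 6.7543 + 11.5000 = 18.2543

|z1+z2| = 10.2786 ≤ |z1|+|z2| = 18.2543 (verified)


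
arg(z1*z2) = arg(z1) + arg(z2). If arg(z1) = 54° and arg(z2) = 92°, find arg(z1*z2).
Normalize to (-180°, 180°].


arg(z1*z2) = 54° + 92° = 146°
Normalized to (-180°, 180°]: 146°

146°


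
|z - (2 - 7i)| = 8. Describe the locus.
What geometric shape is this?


|z - z0| = r is a circle with center z0 and radius r.
Center = (2, -7), radius = 8

Circle with center (2, -7) and radius 8


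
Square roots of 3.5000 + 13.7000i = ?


|z| = sqrt(12.25+187.69) = 14.1400
sqrt((|z|+a)/2) = sqrt((14.1400+3.5)/2) = sqrt(8.8200) = 2.9698
sqrt((|z|-a)/2) = sqrt((14.1400-3.5)/2) = sqrt(5.3200) = 2.3065

±(2.9698 + 2.3065i) i.e. 2.9698 + 2.3065i and -2.9698 - 2.3065i


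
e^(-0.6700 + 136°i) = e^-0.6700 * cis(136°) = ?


e^-0.6700 = 0.5117
cos(136°) = -0.7193
sin(136°) = 0.6947
Real = 0.5117*(-0.7193) = -0.3681
Imag = 0.5117*0.6947 = 0.3555

-0.3681 + 0.3555i


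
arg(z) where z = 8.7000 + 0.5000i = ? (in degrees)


Re = 8.7, Im = 0.5
arg = atan2(0.5, 8.7) = 3.2892 degrees

arg(z) = 3.2892 degrees


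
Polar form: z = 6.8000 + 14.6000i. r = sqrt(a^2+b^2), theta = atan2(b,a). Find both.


r = sqrt(46.24+213.16) = sqrt(259.4) = 16.1059
theta = atan2(14.6, 6.8) = 65.0261 degrees

r = 16.1059, theta = 65.0261 degrees


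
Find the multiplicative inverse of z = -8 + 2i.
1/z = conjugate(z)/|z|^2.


|z|^2 = 64+4 = 68
1/z = (-8 - 2i)/68

1/z = -0.1176 - 0.0294i


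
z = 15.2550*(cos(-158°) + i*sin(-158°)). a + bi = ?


a = 15.2550*cos(-158°) = 15.2550*(-0.927184) = -14.1442
b = 15.2550*sin(-158°) = 15.2550*(-0.374607) = -5.7146

-14.1442 - 5.7146i


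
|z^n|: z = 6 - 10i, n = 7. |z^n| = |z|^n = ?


|z| = sqrt(36+100) = sqrt(136) = 11.6619
|z^7| = |z|^7 = (sqrt(136))^7 = 136^3 * sqrt(136) = 2515456*sqrt(136)

|z^7| = 2515456*sqrt(136) ≈ 29335005.8592


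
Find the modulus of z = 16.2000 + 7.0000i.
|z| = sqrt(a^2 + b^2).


|z| = sqrt(16.2^2 + 7^2) = sqrt(262.44 + 49) = sqrt(311.44) = 17.6477

|z| = 17.6477


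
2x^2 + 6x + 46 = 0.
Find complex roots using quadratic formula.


disc = 6^2 - 4*2*46 = 36 - 368 = -332
sqrt(|disc|) = sqrt(332) = 18.2209
Real part = -6/(2*2) = -1.5000
Imag part = 18.2209/(2*2) = 4.5552

-1.5000 ± 4.5552i


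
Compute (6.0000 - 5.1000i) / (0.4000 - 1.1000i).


Conjugate of z2 = 0.4000 + 1.1000i
Numerator: (6.0000 - 5.1000i)(0.4000 + 1.1000i) = 8.0100 + 4.5600i
Denominator: 0.4^2 + (-1.1)^2 = 1.37
Result = (8.0100 + 4.5600i)/1.37

5.8467 + 3.3285i


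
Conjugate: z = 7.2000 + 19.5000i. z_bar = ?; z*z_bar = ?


z_bar = 7.2000 - 19.5000i
z*z_bar = 7.2^2 + 19.5^2 = 51.84 + 380.25 = 432.09

z_bar = 7.2000 - 19.5000i, z*z_bar = 432.09


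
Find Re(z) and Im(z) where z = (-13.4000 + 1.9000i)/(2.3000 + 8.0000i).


Multiply by conjugate: (-13.4000 + 1.9000i)(2.3000 - 8.0000i) / (2.3^2 + 8^2)
Numerator real = -13.4*2.3 + 1.9*8 = -15.62
Numerator imag = 1.9*2.3 - (-13.4)*8 = 111.57
Denominator = 69.29
Re(z) = -15.62/69.29 = -0.2254
Im(z) = 111.57/69.29 = 1.6102

Re(z) = -0.2254, Im(z) = 1.6102


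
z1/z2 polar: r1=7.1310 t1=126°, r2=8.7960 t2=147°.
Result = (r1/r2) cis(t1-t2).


r = 7.1310 / 8.7960 = 0.8107
theta = 126° - 147° = -21° = 339° (mod 360)

0.8107 cis(339°)


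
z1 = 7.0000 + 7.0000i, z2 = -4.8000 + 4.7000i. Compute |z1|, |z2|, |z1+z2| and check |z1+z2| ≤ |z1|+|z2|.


|z1| = sqrt(7^2 + 7^2) = sqrt(98) = 9.8995
|z2| = sqrt((-4.8)^2 + 4.7^2) = sqrt(45.13) = 6.7179
z1+z2 = 2.2000 + 11.7000i
|z1+z2| = sqrt(141.73) = 11.9050
|z1|+|z2| = 9.8995 + 6.7179 = 16.6174

|z1+z2| = 11.9050 ≤ |z1|+|z2| = 16.6174 (verified)


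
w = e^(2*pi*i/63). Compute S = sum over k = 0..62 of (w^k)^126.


The roots are w_k = w^k with w = e^(2*pi*i/63), and (w^k)^126 = (w^126)^k.
So S = 1 + u + u^2 + ... + u^(62) with u = w^126.
126 = 2*63 + 0, so 126 is a multiple of 63 and u = (w^63)^2 = 1.
Every one of the 63 terms equals 1: S = 63

S = 63


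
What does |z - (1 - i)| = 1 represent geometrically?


|z - z0| = r is a circle with center z0 and radius r.
Center = (1, -1), radius = 1

Circle with center (1, -1) and radius 1


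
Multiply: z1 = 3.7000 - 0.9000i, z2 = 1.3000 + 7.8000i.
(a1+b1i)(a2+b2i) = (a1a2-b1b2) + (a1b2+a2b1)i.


Real = 3.7*1.3 - (-0.9)*7.8 = 4.81 - (-7.02) = 11.83
Imag = 3.7*7.8 + 1.3*(-0.9) = 28.86 - (1.17) = 27.69

11.8300 + 27.6900i


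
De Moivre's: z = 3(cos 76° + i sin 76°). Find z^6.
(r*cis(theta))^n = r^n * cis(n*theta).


r^6 = 3^6 = 729
n*theta = 6*76° = 456° = 96° (mod 360)
a = 729*cos(96°) = -76.2012
b = 729*sin(96°) = 725.0065

729 cis(96°) = -76.2012 + 725.0065i


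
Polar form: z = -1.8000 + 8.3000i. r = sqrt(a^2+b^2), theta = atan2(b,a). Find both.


r = sqrt(3.24+68.89) = sqrt(72.13) = 8.4929
theta = atan2(8.3, -1.8) = 102.2361 degrees

r = 8.4929, theta = 102.2361 degrees


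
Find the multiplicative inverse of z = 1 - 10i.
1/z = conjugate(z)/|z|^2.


|z|^2 = 1+100 = 101
1/z = (1 + 10i)/101

1/z = 0.0099 + 0.0990i
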